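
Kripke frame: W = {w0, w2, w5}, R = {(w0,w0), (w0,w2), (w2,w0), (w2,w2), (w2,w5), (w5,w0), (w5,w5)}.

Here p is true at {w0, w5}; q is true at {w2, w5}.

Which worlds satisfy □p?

w0: successors {w0, w2}; p there: w0:T, w2:F. ✗
w2: successors {w0, w2, w5}; p there: w0:T, w2:F, w5:T. ✗
w5: successors {w0, w5}; p there: w0:T, w5:T. ✓

{w5}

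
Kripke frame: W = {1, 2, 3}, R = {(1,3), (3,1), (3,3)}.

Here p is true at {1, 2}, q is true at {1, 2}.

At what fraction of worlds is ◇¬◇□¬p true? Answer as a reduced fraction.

1: successors {3}; ¬◇□¬p there: 3:F. ✗
2: no successors, so ◇¬◇□¬p fails. ✗
3: successors {1, 3}; ¬◇□¬p there: 1:T, 3:F. ✓
That's 1 of 3 worlds, so 1/3.

1/3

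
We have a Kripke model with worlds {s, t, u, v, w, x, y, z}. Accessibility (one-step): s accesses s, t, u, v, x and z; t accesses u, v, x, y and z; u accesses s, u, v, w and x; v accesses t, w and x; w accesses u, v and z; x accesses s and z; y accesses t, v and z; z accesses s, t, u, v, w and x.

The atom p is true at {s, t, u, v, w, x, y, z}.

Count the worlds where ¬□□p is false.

8

s: □□p is T. ✗
t: □□p is T. ✗
u: □□p is T. ✗
v: □□p is T. ✗
w: □□p is T. ✗
x: □□p is T. ✗
y: □□p is T. ✗
z: □□p is T. ✗
Satisfying worlds: ∅.
So ¬□□p fails at the other 8 worlds.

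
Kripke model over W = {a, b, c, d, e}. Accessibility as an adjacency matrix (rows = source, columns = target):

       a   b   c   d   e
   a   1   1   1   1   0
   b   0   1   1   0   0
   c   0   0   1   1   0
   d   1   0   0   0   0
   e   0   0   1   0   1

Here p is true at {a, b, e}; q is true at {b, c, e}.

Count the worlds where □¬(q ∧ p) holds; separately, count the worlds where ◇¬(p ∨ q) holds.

For □¬(q ∧ p):
a: successors {a, b, c, d}; ¬(q ∧ p) there: a:T, b:F, c:T, d:T. ✗
b: successors {b, c}; ¬(q ∧ p) there: b:F, c:T. ✗
c: successors {c, d}; ¬(q ∧ p) there: c:T, d:T. ✓
d: successors {a}; ¬(q ∧ p) there: a:T. ✓
e: successors {c, e}; ¬(q ∧ p) there: c:T, e:F. ✗
— 2 worlds.
For ◇¬(p ∨ q):
a: successors {a, b, c, d}; ¬(p ∨ q) there: a:F, b:F, c:F, d:T. ✓
b: successors {b, c}; ¬(p ∨ q) there: b:F, c:F. ✗
c: successors {c, d}; ¬(p ∨ q) there: c:F, d:T. ✓
d: successors {a}; ¬(p ∨ q) there: a:F. ✗
e: successors {c, e}; ¬(p ∨ q) there: c:F, e:F. ✗
— 2 worlds.

2 and 2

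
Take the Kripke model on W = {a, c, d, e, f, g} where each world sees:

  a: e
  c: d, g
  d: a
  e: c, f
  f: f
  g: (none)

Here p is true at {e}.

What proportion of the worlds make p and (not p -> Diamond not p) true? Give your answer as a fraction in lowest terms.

1/6

a: p is F, not p -> Diamond not p is F. ✗
c: p is F, not p -> Diamond not p is T. ✗
d: p is F, not p -> Diamond not p is T. ✗
e: p is T, not p -> Diamond not p is T. ✓
f: p is F, not p -> Diamond not p is T. ✗
g: p is F, not p -> Diamond not p is F. ✗
That's 1 of 6 worlds, so 1/6.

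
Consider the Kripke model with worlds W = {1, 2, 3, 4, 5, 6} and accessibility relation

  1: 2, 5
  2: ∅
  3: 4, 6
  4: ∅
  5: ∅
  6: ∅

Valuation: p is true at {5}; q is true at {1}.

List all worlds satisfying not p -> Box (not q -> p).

1: not p is T, Box (not q -> p) is F. ✗
2: not p is T, Box (not q -> p) is T. ✓
3: not p is T, Box (not q -> p) is F. ✗
4: not p is T, Box (not q -> p) is T. ✓
5: not p is F, Box (not q -> p) is T. ✓
6: not p is T, Box (not q -> p) is T. ✓

{2, 4, 5, 6}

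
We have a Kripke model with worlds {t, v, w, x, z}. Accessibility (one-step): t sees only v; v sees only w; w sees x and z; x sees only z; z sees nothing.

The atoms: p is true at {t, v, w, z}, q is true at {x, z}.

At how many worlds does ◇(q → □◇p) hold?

4

t: successors {v}; q → □◇p there: v:T. ✓
v: successors {w}; q → □◇p there: w:T. ✓
w: successors {x, z}; q → □◇p there: x:F, z:T. ✓
x: successors {z}; q → □◇p there: z:T. ✓
z: no successors, so ◇(q → □◇p) fails. ✗
Satisfying worlds: {t, v, w, x}.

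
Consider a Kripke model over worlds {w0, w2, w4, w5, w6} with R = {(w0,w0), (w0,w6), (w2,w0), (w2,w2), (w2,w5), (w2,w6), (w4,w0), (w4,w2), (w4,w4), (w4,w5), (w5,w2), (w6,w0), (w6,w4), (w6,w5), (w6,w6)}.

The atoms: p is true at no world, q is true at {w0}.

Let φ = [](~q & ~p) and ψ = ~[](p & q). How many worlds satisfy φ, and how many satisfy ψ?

1 and 5

For [](~q & ~p):
w0: successors {w0, w6}; ~q & ~p there: w0:F, w6:T. ✗
w2: successors {w0, w2, w5, w6}; ~q & ~p there: w0:F, w2:T, w5:T, w6:T. ✗
w4: successors {w0, w2, w4, w5}; ~q & ~p there: w0:F, w2:T, w4:T, w5:T. ✗
w5: successors {w2}; ~q & ~p there: w2:T. ✓
w6: successors {w0, w4, w5, w6}; ~q & ~p there: w0:F, w4:T, w5:T, w6:T. ✗
— 1 world.
For ~[](p & q):
w0: [](p & q) is F. ✓
w2: [](p & q) is F. ✓
w4: [](p & q) is F. ✓
w5: [](p & q) is F. ✓
w6: [](p & q) is F. ✓
— 5 worlds.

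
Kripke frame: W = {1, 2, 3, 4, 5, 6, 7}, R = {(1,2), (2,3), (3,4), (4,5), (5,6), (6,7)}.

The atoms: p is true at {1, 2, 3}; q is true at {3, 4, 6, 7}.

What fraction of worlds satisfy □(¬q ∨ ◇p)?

1: successors {2}; ¬q ∨ ◇p there: 2:T. ✓
2: successors {3}; ¬q ∨ ◇p there: 3:F. ✗
3: successors {4}; ¬q ∨ ◇p there: 4:F. ✗
4: successors {5}; ¬q ∨ ◇p there: 5:T. ✓
5: successors {6}; ¬q ∨ ◇p there: 6:F. ✗
6: successors {7}; ¬q ∨ ◇p there: 7:F. ✗
7: no successors, so □(¬q ∨ ◇p) holds vacuously. ✓
That's 3 of 7 worlds, so 3/7.

3/7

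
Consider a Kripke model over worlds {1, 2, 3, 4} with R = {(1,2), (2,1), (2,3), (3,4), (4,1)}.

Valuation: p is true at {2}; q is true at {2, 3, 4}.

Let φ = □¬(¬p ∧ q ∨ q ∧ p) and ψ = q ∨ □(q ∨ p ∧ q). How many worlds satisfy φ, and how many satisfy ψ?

1 and 4

For □¬(¬p ∧ q ∨ q ∧ p):
1: successors {2}; ¬(¬p ∧ q ∨ q ∧ p) there: 2:F. ✗
2: successors {1, 3}; ¬(¬p ∧ q ∨ q ∧ p) there: 1:T, 3:F. ✗
3: successors {4}; ¬(¬p ∧ q ∨ q ∧ p) there: 4:F. ✗
4: successors {1}; ¬(¬p ∧ q ∨ q ∧ p) there: 1:T. ✓
— 1 world.
For q ∨ □(q ∨ p ∧ q):
1: q is F, □(q ∨ p ∧ q) is T. ✓
2: q is T, □(q ∨ p ∧ q) is F. ✓
3: q is T, □(q ∨ p ∧ q) is T. ✓
4: q is T, □(q ∨ p ∧ q) is F. ✓
— 4 worlds.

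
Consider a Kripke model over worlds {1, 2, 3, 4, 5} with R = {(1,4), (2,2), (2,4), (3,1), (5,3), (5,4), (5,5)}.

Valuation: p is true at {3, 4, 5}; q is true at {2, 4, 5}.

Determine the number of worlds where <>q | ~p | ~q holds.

1: <>q | ~p is T, ~q is T. ✓
2: <>q | ~p is T, ~q is F. ✓
3: <>q | ~p is F, ~q is T. ✓
4: <>q | ~p is F, ~q is F. ✗
5: <>q | ~p is T, ~q is F. ✓
Satisfying worlds: {1, 2, 3, 5}.

4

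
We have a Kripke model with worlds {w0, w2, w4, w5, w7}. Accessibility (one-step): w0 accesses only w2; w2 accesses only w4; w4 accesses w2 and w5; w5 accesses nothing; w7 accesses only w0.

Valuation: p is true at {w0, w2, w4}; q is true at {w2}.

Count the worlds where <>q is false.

3

w0: successors {w2}; q there: w2:T. ✓
w2: successors {w4}; q there: w4:F. ✗
w4: successors {w2, w5}; q there: w2:T, w5:F. ✓
w5: no successors, so <>q fails. ✗
w7: successors {w0}; q there: w0:F. ✗
Satisfying worlds: {w0, w4}.
So <>q fails at the other 3 worlds.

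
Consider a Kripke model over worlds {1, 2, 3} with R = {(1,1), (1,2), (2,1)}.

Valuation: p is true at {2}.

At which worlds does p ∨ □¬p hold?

1: p is F, □¬p is F. ✗
2: p is T, □¬p is T. ✓
3: p is F, □¬p is T. ✓

{2, 3}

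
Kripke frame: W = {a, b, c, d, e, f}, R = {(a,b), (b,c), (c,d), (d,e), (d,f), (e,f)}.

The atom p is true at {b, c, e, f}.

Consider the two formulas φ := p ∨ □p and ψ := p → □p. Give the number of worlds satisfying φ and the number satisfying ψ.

6 and 5

For p ∨ □p:
a: p is F, □p is T. ✓
b: p is T, □p is T. ✓
c: p is T, □p is F. ✓
d: p is F, □p is T. ✓
e: p is T, □p is T. ✓
f: p is T, □p is T. ✓
— 6 worlds.
For p → □p:
a: p is F, □p is T. ✓
b: p is T, □p is T. ✓
c: p is T, □p is F. ✗
d: p is F, □p is T. ✓
e: p is T, □p is T. ✓
f: p is T, □p is T. ✓
— 5 worlds.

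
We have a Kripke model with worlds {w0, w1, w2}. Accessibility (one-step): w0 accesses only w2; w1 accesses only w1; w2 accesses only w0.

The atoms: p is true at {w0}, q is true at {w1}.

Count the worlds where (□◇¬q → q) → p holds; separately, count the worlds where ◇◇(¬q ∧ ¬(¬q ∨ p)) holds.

For (□◇¬q → q) → p:
w0: □◇¬q → q is F, p is T. ✓
w1: □◇¬q → q is T, p is F. ✗
w2: □◇¬q → q is F, p is F. ✓
— 2 worlds.
For ◇◇(¬q ∧ ¬(¬q ∨ p)):
w0: successors {w2}; ◇(¬q ∧ ¬(¬q ∨ p)) there: w2:F. ✗
w1: successors {w1}; ◇(¬q ∧ ¬(¬q ∨ p)) there: w1:F. ✗
w2: successors {w0}; ◇(¬q ∧ ¬(¬q ∨ p)) there: w0:F. ✗
— 0 worlds.

2 and 0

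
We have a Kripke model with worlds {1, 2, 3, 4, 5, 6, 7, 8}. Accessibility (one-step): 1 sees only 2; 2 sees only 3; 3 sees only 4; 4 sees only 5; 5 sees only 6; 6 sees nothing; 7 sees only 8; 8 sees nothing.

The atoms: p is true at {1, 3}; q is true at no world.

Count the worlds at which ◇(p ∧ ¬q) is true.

1: successors {2}; p ∧ ¬q there: 2:F. ✗
2: successors {3}; p ∧ ¬q there: 3:T. ✓
3: successors {4}; p ∧ ¬q there: 4:F. ✗
4: successors {5}; p ∧ ¬q there: 5:F. ✗
5: successors {6}; p ∧ ¬q there: 6:F. ✗
6: no successors, so ◇(p ∧ ¬q) fails. ✗
7: successors {8}; p ∧ ¬q there: 8:F. ✗
8: no successors, so ◇(p ∧ ¬q) fails. ✗
Satisfying worlds: {2}.

1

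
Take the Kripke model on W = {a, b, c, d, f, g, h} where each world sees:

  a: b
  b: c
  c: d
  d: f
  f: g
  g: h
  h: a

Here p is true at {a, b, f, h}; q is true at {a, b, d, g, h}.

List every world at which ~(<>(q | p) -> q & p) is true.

{c, d, f, g}

a: <>(q | p) -> q & p is T. ✗
b: <>(q | p) -> q & p is T. ✗
c: <>(q | p) -> q & p is F. ✓
d: <>(q | p) -> q & p is F. ✓
f: <>(q | p) -> q & p is F. ✓
g: <>(q | p) -> q & p is F. ✓
h: <>(q | p) -> q & p is T. ✗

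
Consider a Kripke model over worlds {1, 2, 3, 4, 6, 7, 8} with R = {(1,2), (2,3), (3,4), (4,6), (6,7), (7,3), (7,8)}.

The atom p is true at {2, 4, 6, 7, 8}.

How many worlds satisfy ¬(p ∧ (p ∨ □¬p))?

2

1: p ∧ (p ∨ □¬p) is F. ✓
2: p ∧ (p ∨ □¬p) is T. ✗
3: p ∧ (p ∨ □¬p) is F. ✓
4: p ∧ (p ∨ □¬p) is T. ✗
6: p ∧ (p ∨ □¬p) is T. ✗
7: p ∧ (p ∨ □¬p) is T. ✗
8: p ∧ (p ∨ □¬p) is T. ✗
Satisfying worlds: {1, 3}.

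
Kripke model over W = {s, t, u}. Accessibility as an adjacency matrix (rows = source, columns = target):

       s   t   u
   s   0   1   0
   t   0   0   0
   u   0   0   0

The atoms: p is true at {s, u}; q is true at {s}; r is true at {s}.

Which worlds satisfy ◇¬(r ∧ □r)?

{s}

s: successors {t}; ¬(r ∧ □r) there: t:T. ✓
t: no successors, so ◇¬(r ∧ □r) fails. ✗
u: no successors, so ◇¬(r ∧ □r) fails. ✗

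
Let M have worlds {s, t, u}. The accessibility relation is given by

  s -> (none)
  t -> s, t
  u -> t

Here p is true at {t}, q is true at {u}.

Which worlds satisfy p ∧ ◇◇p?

s: p is F, ◇◇p is F. ✗
t: p is T, ◇◇p is T. ✓
u: p is F, ◇◇p is T. ✗

{t}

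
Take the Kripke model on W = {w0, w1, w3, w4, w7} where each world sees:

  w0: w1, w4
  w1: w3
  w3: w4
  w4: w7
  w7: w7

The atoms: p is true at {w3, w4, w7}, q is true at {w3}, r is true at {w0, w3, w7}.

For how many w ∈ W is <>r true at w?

3

w0: successors {w1, w4}; r there: w1:F, w4:F. ✗
w1: successors {w3}; r there: w3:T. ✓
w3: successors {w4}; r there: w4:F. ✗
w4: successors {w7}; r there: w7:T. ✓
w7: successors {w7}; r there: w7:T. ✓
Satisfying worlds: {w1, w4, w7}.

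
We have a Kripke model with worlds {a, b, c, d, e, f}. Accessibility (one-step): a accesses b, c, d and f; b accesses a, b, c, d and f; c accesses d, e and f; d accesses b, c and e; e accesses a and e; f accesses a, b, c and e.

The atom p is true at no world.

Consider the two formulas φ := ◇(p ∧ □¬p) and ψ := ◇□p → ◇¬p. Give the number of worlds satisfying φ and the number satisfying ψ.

0 and 6

For ◇(p ∧ □¬p):
a: successors {b, c, d, f}; p ∧ □¬p there: b:F, c:F, d:F, f:F. ✗
b: successors {a, b, c, d, f}; p ∧ □¬p there: a:F, b:F, c:F, d:F, f:F. ✗
c: successors {d, e, f}; p ∧ □¬p there: d:F, e:F, f:F. ✗
d: successors {b, c, e}; p ∧ □¬p there: b:F, c:F, e:F. ✗
e: successors {a, e}; p ∧ □¬p there: a:F, e:F. ✗
f: successors {a, b, c, e}; p ∧ □¬p there: a:F, b:F, c:F, e:F. ✗
— 0 worlds.
For ◇□p → ◇¬p:
a: ◇□p is F, ◇¬p is T. ✓
b: ◇□p is F, ◇¬p is T. ✓
c: ◇□p is F, ◇¬p is T. ✓
d: ◇□p is F, ◇¬p is T. ✓
e: ◇□p is F, ◇¬p is T. ✓
f: ◇□p is F, ◇¬p is T. ✓
— 6 worlds.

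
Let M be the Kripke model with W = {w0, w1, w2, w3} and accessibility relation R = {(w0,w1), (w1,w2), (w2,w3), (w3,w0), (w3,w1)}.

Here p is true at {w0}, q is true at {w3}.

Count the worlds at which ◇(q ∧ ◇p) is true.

w0: successors {w1}; q ∧ ◇p there: w1:F. ✗
w1: successors {w2}; q ∧ ◇p there: w2:F. ✗
w2: successors {w3}; q ∧ ◇p there: w3:T. ✓
w3: successors {w0, w1}; q ∧ ◇p there: w0:F, w1:F. ✗
Satisfying worlds: {w2}.

1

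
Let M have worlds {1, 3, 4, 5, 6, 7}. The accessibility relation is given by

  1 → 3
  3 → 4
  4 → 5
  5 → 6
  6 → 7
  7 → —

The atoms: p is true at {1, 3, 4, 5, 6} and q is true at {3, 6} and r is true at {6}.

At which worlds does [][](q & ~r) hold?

1: successors {3}; [](q & ~r) there: 3:F. ✗
3: successors {4}; [](q & ~r) there: 4:F. ✗
4: successors {5}; [](q & ~r) there: 5:F. ✗
5: successors {6}; [](q & ~r) there: 6:F. ✗
6: successors {7}; [](q & ~r) there: 7:T. ✓
7: no successors, so [][](q & ~r) holds vacuously. ✓

{6, 7}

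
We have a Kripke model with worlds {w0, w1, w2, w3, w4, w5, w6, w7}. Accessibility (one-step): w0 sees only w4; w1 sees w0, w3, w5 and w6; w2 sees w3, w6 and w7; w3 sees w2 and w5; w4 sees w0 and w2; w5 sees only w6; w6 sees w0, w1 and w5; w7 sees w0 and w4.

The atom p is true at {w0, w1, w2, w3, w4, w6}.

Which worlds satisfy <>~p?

w0: successors {w4}; ~p there: w4:F. ✗
w1: successors {w0, w3, w5, w6}; ~p there: w0:F, w3:F, w5:T, w6:F. ✓
w2: successors {w3, w6, w7}; ~p there: w3:F, w6:F, w7:T. ✓
w3: successors {w2, w5}; ~p there: w2:F, w5:T. ✓
w4: successors {w0, w2}; ~p there: w0:F, w2:F. ✗
w5: successors {w6}; ~p there: w6:F. ✗
w6: successors {w0, w1, w5}; ~p there: w0:F, w1:F, w5:T. ✓
w7: successors {w0, w4}; ~p there: w0:F, w4:F. ✗

{w1, w2, w3, w6}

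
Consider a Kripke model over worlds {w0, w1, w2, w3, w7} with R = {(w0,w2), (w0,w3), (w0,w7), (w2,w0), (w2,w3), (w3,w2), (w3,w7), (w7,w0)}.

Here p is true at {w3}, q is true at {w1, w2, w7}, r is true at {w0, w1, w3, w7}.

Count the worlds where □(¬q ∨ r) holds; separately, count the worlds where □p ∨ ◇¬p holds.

For □(¬q ∨ r):
w0: successors {w2, w3, w7}; ¬q ∨ r there: w2:F, w3:T, w7:T. ✗
w1: no successors, so □(¬q ∨ r) holds vacuously. ✓
w2: successors {w0, w3}; ¬q ∨ r there: w0:T, w3:T. ✓
w3: successors {w2, w7}; ¬q ∨ r there: w2:F, w7:T. ✗
w7: successors {w0}; ¬q ∨ r there: w0:T. ✓
— 3 worlds.
For □p ∨ ◇¬p:
w0: □p is F, ◇¬p is T. ✓
w1: □p is T, ◇¬p is F. ✓
w2: □p is F, ◇¬p is T. ✓
w3: □p is F, ◇¬p is T. ✓
w7: □p is F, ◇¬p is T. ✓
— 5 worlds.

3 and 5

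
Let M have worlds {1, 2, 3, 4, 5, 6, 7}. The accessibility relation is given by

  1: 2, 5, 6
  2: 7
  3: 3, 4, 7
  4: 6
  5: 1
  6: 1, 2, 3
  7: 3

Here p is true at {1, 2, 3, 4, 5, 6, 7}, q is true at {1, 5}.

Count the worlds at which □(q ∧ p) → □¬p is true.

6

1: □(q ∧ p) is F, □¬p is F. ✓
2: □(q ∧ p) is F, □¬p is F. ✓
3: □(q ∧ p) is F, □¬p is F. ✓
4: □(q ∧ p) is F, □¬p is F. ✓
5: □(q ∧ p) is T, □¬p is F. ✗
6: □(q ∧ p) is F, □¬p is F. ✓
7: □(q ∧ p) is F, □¬p is F. ✓
Satisfying worlds: {1, 2, 3, 4, 6, 7}.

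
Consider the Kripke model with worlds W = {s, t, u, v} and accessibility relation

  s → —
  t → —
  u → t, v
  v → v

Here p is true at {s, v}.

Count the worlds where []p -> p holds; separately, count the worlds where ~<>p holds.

For []p -> p:
s: []p is T, p is T. ✓
t: []p is T, p is F. ✗
u: []p is F, p is F. ✓
v: []p is T, p is T. ✓
— 3 worlds.
For ~<>p:
s: <>p is F. ✓
t: <>p is F. ✓
u: <>p is T. ✗
v: <>p is T. ✗
— 2 worlds.

3 and 2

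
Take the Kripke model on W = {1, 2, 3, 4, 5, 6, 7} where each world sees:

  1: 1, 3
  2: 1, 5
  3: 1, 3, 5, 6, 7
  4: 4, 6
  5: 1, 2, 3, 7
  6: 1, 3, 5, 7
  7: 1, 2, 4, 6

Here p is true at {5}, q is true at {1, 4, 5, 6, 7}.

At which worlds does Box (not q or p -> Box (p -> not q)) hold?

1: successors {1, 3}; not q or p -> Box (p -> not q) there: 1:T, 3:F. ✗
2: successors {1, 5}; not q or p -> Box (p -> not q) there: 1:T, 5:T. ✓
3: successors {1, 3, 5, 6, 7}; not q or p -> Box (p -> not q) there: 1:T, 3:F, 5:T, 6:T, 7:T. ✗
4: successors {4, 6}; not q or p -> Box (p -> not q) there: 4:T, 6:T. ✓
5: successors {1, 2, 3, 7}; not q or p -> Box (p -> not q) there: 1:T, 2:F, 3:F, 7:T. ✗
6: successors {1, 3, 5, 7}; not q or p -> Box (p -> not q) there: 1:T, 3:F, 5:T, 7:T. ✗
7: successors {1, 2, 4, 6}; not q or p -> Box (p -> not q) there: 1:T, 2:F, 4:T, 6:T. ✗

{2, 4}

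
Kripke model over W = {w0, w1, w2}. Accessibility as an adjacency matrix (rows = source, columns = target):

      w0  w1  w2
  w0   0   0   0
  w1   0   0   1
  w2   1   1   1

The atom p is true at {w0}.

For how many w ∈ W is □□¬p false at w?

w0: no successors, so □□¬p holds vacuously. ✓
w1: successors {w2}; □¬p there: w2:F. ✗
w2: successors {w0, w1, w2}; □¬p there: w0:T, w1:T, w2:F. ✗
Satisfying worlds: {w0}.
So □□¬p fails at the other 2 worlds.

2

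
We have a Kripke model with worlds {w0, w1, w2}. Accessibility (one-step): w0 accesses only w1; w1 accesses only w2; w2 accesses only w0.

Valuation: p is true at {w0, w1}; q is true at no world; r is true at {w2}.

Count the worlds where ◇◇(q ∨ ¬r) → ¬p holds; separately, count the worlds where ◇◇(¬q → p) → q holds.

For ◇◇(q ∨ ¬r) → ¬p:
w0: ◇◇(q ∨ ¬r) is F, ¬p is F. ✓
w1: ◇◇(q ∨ ¬r) is T, ¬p is F. ✗
w2: ◇◇(q ∨ ¬r) is T, ¬p is T. ✓
— 2 worlds.
For ◇◇(¬q → p) → q:
w0: ◇◇(¬q → p) is F, q is F. ✓
w1: ◇◇(¬q → p) is T, q is F. ✗
w2: ◇◇(¬q → p) is T, q is F. ✗
— 1 world.

2 and 1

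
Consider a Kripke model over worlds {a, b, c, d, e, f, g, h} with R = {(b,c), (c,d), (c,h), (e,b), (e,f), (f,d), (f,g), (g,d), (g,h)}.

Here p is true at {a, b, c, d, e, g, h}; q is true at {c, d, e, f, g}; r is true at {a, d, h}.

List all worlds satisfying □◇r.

{a, b, d, h}

a: no successors, so □◇r holds vacuously. ✓
b: successors {c}; ◇r there: c:T. ✓
c: successors {d, h}; ◇r there: d:F, h:F. ✗
d: no successors, so □◇r holds vacuously. ✓
e: successors {b, f}; ◇r there: b:F, f:T. ✗
f: successors {d, g}; ◇r there: d:F, g:T. ✗
g: successors {d, h}; ◇r there: d:F, h:F. ✗
h: no successors, so □◇r holds vacuously. ✓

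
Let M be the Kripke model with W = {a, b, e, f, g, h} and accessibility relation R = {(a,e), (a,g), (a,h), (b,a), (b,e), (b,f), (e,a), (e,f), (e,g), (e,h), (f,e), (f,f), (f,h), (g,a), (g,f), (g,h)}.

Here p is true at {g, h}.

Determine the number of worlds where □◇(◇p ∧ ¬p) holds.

a: successors {e, g, h}; ◇(◇p ∧ ¬p) there: e:T, g:T, h:F. ✗
b: successors {a, e, f}; ◇(◇p ∧ ¬p) there: a:T, e:T, f:T. ✓
e: successors {a, f, g, h}; ◇(◇p ∧ ¬p) there: a:T, f:T, g:T, h:F. ✗
f: successors {e, f, h}; ◇(◇p ∧ ¬p) there: e:T, f:T, h:F. ✗
g: successors {a, f, h}; ◇(◇p ∧ ¬p) there: a:T, f:T, h:F. ✗
h: no successors, so □◇(◇p ∧ ¬p) holds vacuously. ✓
Satisfying worlds: {b, h}.

2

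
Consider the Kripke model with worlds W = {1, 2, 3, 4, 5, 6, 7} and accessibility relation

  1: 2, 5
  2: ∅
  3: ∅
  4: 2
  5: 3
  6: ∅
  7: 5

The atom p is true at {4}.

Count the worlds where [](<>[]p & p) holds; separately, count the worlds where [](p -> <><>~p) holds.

For [](<>[]p & p):
1: successors {2, 5}; <>[]p & p there: 2:F, 5:F. ✗
2: no successors, so [](<>[]p & p) holds vacuously. ✓
3: no successors, so [](<>[]p & p) holds vacuously. ✓
4: successors {2}; <>[]p & p there: 2:F. ✗
5: successors {3}; <>[]p & p there: 3:F. ✗
6: no successors, so [](<>[]p & p) holds vacuously. ✓
7: successors {5}; <>[]p & p there: 5:F. ✗
— 3 worlds.
For [](p -> <><>~p):
1: successors {2, 5}; p -> <><>~p there: 2:T, 5:T. ✓
2: no successors, so [](p -> <><>~p) holds vacuously. ✓
3: no successors, so [](p -> <><>~p) holds vacuously. ✓
4: successors {2}; p -> <><>~p there: 2:T. ✓
5: successors {3}; p -> <><>~p there: 3:T. ✓
6: no successors, so [](p -> <><>~p) holds vacuously. ✓
7: successors {5}; p -> <><>~p there: 5:T. ✓
— 7 worlds.

3 and 7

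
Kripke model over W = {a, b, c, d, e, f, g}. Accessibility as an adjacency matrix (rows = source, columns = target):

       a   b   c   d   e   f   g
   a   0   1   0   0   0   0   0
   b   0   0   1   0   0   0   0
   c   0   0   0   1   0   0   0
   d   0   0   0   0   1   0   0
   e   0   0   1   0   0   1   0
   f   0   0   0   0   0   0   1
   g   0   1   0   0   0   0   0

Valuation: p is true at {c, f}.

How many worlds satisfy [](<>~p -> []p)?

3

a: successors {b}; <>~p -> []p there: b:T. ✓
b: successors {c}; <>~p -> []p there: c:F. ✗
c: successors {d}; <>~p -> []p there: d:F. ✗
d: successors {e}; <>~p -> []p there: e:T. ✓
e: successors {c, f}; <>~p -> []p there: c:F, f:F. ✗
f: successors {g}; <>~p -> []p there: g:F. ✗
g: successors {b}; <>~p -> []p there: b:T. ✓
Satisfying worlds: {a, d, g}.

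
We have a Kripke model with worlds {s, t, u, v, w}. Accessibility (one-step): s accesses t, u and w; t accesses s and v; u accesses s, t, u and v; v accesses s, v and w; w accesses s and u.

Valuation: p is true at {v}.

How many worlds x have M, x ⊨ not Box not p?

3

s: Box not p is T. ✗
t: Box not p is F. ✓
u: Box not p is F. ✓
v: Box not p is F. ✓
w: Box not p is T. ✗
Satisfying worlds: {t, u, v}.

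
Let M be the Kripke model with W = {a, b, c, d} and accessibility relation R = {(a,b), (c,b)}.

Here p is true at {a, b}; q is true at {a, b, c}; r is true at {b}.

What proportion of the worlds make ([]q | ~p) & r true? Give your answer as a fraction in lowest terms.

a: []q | ~p is T, r is F. ✗
b: []q | ~p is T, r is T. ✓
c: []q | ~p is T, r is F. ✗
d: []q | ~p is T, r is F. ✗
That's 1 of 4 worlds, so 1/4.

1/4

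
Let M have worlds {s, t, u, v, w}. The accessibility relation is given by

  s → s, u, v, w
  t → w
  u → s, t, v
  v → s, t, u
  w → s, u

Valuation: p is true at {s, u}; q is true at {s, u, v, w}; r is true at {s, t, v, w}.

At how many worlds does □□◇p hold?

s: successors {s, u, v, w}; □◇p there: s:T, u:F, v:F, w:T. ✗
t: successors {w}; □◇p there: w:T. ✓
u: successors {s, t, v}; □◇p there: s:T, t:T, v:F. ✗
v: successors {s, t, u}; □◇p there: s:T, t:T, u:F. ✗
w: successors {s, u}; □◇p there: s:T, u:F. ✗
Satisfying worlds: {t}.

1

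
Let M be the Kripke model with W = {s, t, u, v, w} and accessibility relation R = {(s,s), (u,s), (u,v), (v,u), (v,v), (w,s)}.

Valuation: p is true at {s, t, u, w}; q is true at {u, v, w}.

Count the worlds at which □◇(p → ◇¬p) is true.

s: successors {s}; ◇(p → ◇¬p) there: s:F. ✗
t: no successors, so □◇(p → ◇¬p) holds vacuously. ✓
u: successors {s, v}; ◇(p → ◇¬p) there: s:F, v:T. ✗
v: successors {u, v}; ◇(p → ◇¬p) there: u:T, v:T. ✓
w: successors {s}; ◇(p → ◇¬p) there: s:F. ✗
Satisfying worlds: {t, v}.

2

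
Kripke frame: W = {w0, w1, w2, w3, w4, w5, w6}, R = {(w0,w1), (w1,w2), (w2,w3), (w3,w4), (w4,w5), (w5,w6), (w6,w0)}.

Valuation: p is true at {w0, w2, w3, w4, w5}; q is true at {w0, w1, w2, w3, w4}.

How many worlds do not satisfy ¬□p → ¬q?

w0: ¬□p is T, ¬q is F. ✗
w1: ¬□p is F, ¬q is F. ✓
w2: ¬□p is F, ¬q is F. ✓
w3: ¬□p is F, ¬q is F. ✓
w4: ¬□p is F, ¬q is F. ✓
w5: ¬□p is T, ¬q is T. ✓
w6: ¬□p is F, ¬q is T. ✓
Satisfying worlds: {w1, w2, w3, w4, w5, w6}.
So ¬□p → ¬q fails at the other 1 world.

1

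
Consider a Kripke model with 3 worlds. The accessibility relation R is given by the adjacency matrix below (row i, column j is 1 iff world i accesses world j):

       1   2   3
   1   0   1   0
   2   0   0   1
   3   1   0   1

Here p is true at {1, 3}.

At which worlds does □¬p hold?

1: successors {2}; ¬p there: 2:T. ✓
2: successors {3}; ¬p there: 3:F. ✗
3: successors {1, 3}; ¬p there: 1:F, 3:F. ✗

{1}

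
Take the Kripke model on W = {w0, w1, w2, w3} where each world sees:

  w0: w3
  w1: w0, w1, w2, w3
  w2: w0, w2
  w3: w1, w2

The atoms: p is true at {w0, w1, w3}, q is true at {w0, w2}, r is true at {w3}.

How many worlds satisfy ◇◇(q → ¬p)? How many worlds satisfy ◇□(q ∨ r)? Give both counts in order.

For ◇◇(q → ¬p):
w0: successors {w3}; ◇(q → ¬p) there: w3:T. ✓
w1: successors {w0, w1, w2, w3}; ◇(q → ¬p) there: w0:T, w1:T, w2:T, w3:T. ✓
w2: successors {w0, w2}; ◇(q → ¬p) there: w0:T, w2:T. ✓
w3: successors {w1, w2}; ◇(q → ¬p) there: w1:T, w2:T. ✓
— 4 worlds.
For ◇□(q ∨ r):
w0: successors {w3}; □(q ∨ r) there: w3:F. ✗
w1: successors {w0, w1, w2, w3}; □(q ∨ r) there: w0:T, w1:F, w2:T, w3:F. ✓
w2: successors {w0, w2}; □(q ∨ r) there: w0:T, w2:T. ✓
w3: successors {w1, w2}; □(q ∨ r) there: w1:F, w2:T. ✓
— 3 worlds.

4 and 3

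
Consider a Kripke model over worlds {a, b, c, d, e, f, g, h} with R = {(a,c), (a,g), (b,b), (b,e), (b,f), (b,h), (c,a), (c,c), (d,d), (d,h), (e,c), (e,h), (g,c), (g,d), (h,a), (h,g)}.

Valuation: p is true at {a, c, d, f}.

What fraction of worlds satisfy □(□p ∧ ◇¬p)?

a: successors {c, g}; □p ∧ ◇¬p there: c:F, g:F. ✗
b: successors {b, e, f, h}; □p ∧ ◇¬p there: b:F, e:F, f:F, h:F. ✗
c: successors {a, c}; □p ∧ ◇¬p there: a:F, c:F. ✗
d: successors {d, h}; □p ∧ ◇¬p there: d:F, h:F. ✗
e: successors {c, h}; □p ∧ ◇¬p there: c:F, h:F. ✗
f: no successors, so □(□p ∧ ◇¬p) holds vacuously. ✓
g: successors {c, d}; □p ∧ ◇¬p there: c:F, d:F. ✗
h: successors {a, g}; □p ∧ ◇¬p there: a:F, g:F. ✗
That's 1 of 8 worlds, so 1/8.

1/8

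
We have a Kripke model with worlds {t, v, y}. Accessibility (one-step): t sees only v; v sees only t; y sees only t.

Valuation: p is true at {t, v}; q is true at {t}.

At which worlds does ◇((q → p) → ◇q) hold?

t: successors {v}; (q → p) → ◇q there: v:T. ✓
v: successors {t}; (q → p) → ◇q there: t:F. ✗
y: successors {t}; (q → p) → ◇q there: t:F. ✗

{t}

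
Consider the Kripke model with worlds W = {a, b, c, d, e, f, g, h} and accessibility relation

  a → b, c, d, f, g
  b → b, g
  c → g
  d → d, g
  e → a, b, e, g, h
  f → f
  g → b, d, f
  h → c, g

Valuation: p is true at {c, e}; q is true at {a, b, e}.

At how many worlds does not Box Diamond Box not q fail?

3

a: Box Diamond Box not q is F. ✓
b: Box Diamond Box not q is F. ✓
c: Box Diamond Box not q is T. ✗
d: Box Diamond Box not q is T. ✗
e: Box Diamond Box not q is F. ✓
f: Box Diamond Box not q is T. ✗
g: Box Diamond Box not q is F. ✓
h: Box Diamond Box not q is F. ✓
Satisfying worlds: {a, b, e, g, h}.
So not Box Diamond Box not q fails at the other 3 worlds.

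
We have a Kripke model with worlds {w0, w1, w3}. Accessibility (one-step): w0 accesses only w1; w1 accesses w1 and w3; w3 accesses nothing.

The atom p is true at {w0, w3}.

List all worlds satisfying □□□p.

{w3}

w0: successors {w1}; □□p there: w1:F. ✗
w1: successors {w1, w3}; □□p there: w1:F, w3:T. ✗
w3: no successors, so □□□p holds vacuously. ✓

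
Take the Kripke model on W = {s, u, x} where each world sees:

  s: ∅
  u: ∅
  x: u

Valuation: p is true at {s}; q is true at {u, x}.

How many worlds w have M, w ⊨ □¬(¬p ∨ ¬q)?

s: no successors, so □¬(¬p ∨ ¬q) holds vacuously. ✓
u: no successors, so □¬(¬p ∨ ¬q) holds vacuously. ✓
x: successors {u}; ¬(¬p ∨ ¬q) there: u:F. ✗
Satisfying worlds: {s, u}.

2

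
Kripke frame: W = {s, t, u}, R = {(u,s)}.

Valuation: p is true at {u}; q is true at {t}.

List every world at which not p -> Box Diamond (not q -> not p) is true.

s: not p is T, Box Diamond (not q -> not p) is T. ✓
t: not p is T, Box Diamond (not q -> not p) is T. ✓
u: not p is F, Box Diamond (not q -> not p) is F. ✓

{s, t, u}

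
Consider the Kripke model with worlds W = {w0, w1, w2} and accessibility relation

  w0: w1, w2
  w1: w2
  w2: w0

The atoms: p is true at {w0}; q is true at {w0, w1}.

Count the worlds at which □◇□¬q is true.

w0: successors {w1, w2}; ◇□¬q there: w1:F, w2:F. ✗
w1: successors {w2}; ◇□¬q there: w2:F. ✗
w2: successors {w0}; ◇□¬q there: w0:T. ✓
Satisfying worlds: {w2}.

1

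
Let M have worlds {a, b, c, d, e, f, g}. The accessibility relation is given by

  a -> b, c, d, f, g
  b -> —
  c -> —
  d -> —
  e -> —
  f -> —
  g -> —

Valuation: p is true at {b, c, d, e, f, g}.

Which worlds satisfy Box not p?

a: successors {b, c, d, f, g}; not p there: b:F, c:F, d:F, f:F, g:F. ✗
b: no successors, so Box not p holds vacuously. ✓
c: no successors, so Box not p holds vacuously. ✓
d: no successors, so Box not p holds vacuously. ✓
e: no successors, so Box not p holds vacuously. ✓
f: no successors, so Box not p holds vacuously. ✓
g: no successors, so Box not p holds vacuously. ✓

{b, c, d, e, f, g}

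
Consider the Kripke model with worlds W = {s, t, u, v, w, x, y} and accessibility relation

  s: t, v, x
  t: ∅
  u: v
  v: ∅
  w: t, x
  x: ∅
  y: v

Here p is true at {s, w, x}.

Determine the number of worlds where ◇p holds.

s: successors {t, v, x}; p there: t:F, v:F, x:T. ✓
t: no successors, so ◇p fails. ✗
u: successors {v}; p there: v:F. ✗
v: no successors, so ◇p fails. ✗
w: successors {t, x}; p there: t:F, x:T. ✓
x: no successors, so ◇p fails. ✗
y: successors {v}; p there: v:F. ✗
Satisfying worlds: {s, w}.

2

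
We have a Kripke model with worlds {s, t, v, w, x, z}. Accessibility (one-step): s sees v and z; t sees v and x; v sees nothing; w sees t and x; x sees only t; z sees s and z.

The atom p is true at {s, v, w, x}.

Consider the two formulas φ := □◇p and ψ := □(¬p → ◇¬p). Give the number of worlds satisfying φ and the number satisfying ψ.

3 and 4

For □◇p:
s: successors {v, z}; ◇p there: v:F, z:T. ✗
t: successors {v, x}; ◇p there: v:F, x:F. ✗
v: no successors, so □◇p holds vacuously. ✓
w: successors {t, x}; ◇p there: t:T, x:F. ✗
x: successors {t}; ◇p there: t:T. ✓
z: successors {s, z}; ◇p there: s:T, z:T. ✓
— 3 worlds.
For □(¬p → ◇¬p):
s: successors {v, z}; ¬p → ◇¬p there: v:T, z:T. ✓
t: successors {v, x}; ¬p → ◇¬p there: v:T, x:T. ✓
v: no successors, so □(¬p → ◇¬p) holds vacuously. ✓
w: successors {t, x}; ¬p → ◇¬p there: t:F, x:T. ✗
x: successors {t}; ¬p → ◇¬p there: t:F. ✗
z: successors {s, z}; ¬p → ◇¬p there: s:T, z:T. ✓
— 4 worlds.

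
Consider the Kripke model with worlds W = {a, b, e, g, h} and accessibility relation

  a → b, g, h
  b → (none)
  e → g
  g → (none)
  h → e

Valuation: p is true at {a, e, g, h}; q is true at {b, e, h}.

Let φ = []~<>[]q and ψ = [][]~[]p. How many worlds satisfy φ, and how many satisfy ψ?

For []~<>[]q:
a: successors {b, g, h}; ~<>[]q there: b:T, g:T, h:T. ✓
b: no successors, so []~<>[]q holds vacuously. ✓
e: successors {g}; ~<>[]q there: g:T. ✓
g: no successors, so []~<>[]q holds vacuously. ✓
h: successors {e}; ~<>[]q there: e:F. ✗
— 4 worlds.
For [][]~[]p:
a: successors {b, g, h}; []~[]p there: b:T, g:T, h:F. ✗
b: no successors, so [][]~[]p holds vacuously. ✓
e: successors {g}; []~[]p there: g:T. ✓
g: no successors, so [][]~[]p holds vacuously. ✓
h: successors {e}; []~[]p there: e:F. ✗
— 3 worlds.

4 and 3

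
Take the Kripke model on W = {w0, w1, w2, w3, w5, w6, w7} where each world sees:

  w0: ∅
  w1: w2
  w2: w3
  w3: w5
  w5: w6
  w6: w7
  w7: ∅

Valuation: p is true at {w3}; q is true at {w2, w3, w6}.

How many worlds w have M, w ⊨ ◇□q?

w0: no successors, so ◇□q fails. ✗
w1: successors {w2}; □q there: w2:T. ✓
w2: successors {w3}; □q there: w3:F. ✗
w3: successors {w5}; □q there: w5:T. ✓
w5: successors {w6}; □q there: w6:F. ✗
w6: successors {w7}; □q there: w7:T. ✓
w7: no successors, so ◇□q fails. ✗
Satisfying worlds: {w1, w3, w6}.

3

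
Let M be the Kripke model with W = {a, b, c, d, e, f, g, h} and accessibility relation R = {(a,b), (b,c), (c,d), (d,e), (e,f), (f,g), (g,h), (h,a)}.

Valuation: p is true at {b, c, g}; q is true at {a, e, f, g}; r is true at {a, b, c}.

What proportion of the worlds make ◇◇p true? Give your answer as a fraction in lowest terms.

3/8

a: successors {b}; ◇p there: b:T. ✓
b: successors {c}; ◇p there: c:F. ✗
c: successors {d}; ◇p there: d:F. ✗
d: successors {e}; ◇p there: e:F. ✗
e: successors {f}; ◇p there: f:T. ✓
f: successors {g}; ◇p there: g:F. ✗
g: successors {h}; ◇p there: h:F. ✗
h: successors {a}; ◇p there: a:T. ✓
That's 3 of 8 worlds, so 3/8.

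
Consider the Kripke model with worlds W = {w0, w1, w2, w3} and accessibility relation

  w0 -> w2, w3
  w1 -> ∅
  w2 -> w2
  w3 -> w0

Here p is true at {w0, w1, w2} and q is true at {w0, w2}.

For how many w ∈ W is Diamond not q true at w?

1

w0: successors {w2, w3}; not q there: w2:F, w3:T. ✓
w1: no successors, so Diamond not q fails. ✗
w2: successors {w2}; not q there: w2:F. ✗
w3: successors {w0}; not q there: w0:F. ✗
Satisfying worlds: {w0}.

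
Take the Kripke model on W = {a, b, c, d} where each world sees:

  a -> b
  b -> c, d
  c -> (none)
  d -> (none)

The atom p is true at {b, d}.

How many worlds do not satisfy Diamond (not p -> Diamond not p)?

2

a: successors {b}; not p -> Diamond not p there: b:T. ✓
b: successors {c, d}; not p -> Diamond not p there: c:F, d:T. ✓
c: no successors, so Diamond (not p -> Diamond not p) fails. ✗
d: no successors, so Diamond (not p -> Diamond not p) fails. ✗
Satisfying worlds: {a, b}.
So Diamond (not p -> Diamond not p) fails at the other 2 worlds.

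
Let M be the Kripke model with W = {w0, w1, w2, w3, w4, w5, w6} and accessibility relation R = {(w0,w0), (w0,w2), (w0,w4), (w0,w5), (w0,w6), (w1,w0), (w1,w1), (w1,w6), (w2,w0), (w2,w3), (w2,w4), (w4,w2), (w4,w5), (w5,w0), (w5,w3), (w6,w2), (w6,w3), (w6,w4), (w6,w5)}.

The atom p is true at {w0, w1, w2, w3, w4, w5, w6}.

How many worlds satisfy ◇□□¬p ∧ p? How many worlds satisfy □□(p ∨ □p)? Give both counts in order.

3 and 7

For ◇□□¬p ∧ p:
w0: ◇□□¬p is F, p is T. ✗
w1: ◇□□¬p is F, p is T. ✗
w2: ◇□□¬p is T, p is T. ✓
w3: ◇□□¬p is F, p is T. ✗
w4: ◇□□¬p is F, p is T. ✗
w5: ◇□□¬p is T, p is T. ✓
w6: ◇□□¬p is T, p is T. ✓
— 3 worlds.
For □□(p ∨ □p):
w0: successors {w0, w2, w4, w5, w6}; □(p ∨ □p) there: w0:T, w2:T, w4:T, w5:T, w6:T. ✓
w1: successors {w0, w1, w6}; □(p ∨ □p) there: w0:T, w1:T, w6:T. ✓
w2: successors {w0, w3, w4}; □(p ∨ □p) there: w0:T, w3:T, w4:T. ✓
w3: no successors, so □□(p ∨ □p) holds vacuously. ✓
w4: successors {w2, w5}; □(p ∨ □p) there: w2:T, w5:T. ✓
w5: successors {w0, w3}; □(p ∨ □p) there: w0:T, w3:T. ✓
w6: successors {w2, w3, w4, w5}; □(p ∨ □p) there: w2:T, w3:T, w4:T, w5:T. ✓
— 7 worlds.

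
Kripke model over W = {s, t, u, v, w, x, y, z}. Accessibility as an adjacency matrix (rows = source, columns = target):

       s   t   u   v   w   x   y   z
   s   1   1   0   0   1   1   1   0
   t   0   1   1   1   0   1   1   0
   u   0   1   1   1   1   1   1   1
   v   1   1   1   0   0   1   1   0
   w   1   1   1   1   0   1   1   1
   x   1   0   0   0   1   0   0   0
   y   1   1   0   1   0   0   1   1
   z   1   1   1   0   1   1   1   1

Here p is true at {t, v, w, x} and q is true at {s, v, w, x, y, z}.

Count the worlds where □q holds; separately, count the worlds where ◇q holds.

For □q:
s: successors {s, t, w, x, y}; q there: s:T, t:F, w:T, x:T, y:T. ✗
t: successors {t, u, v, x, y}; q there: t:F, u:F, v:T, x:T, y:T. ✗
u: successors {t, u, v, w, x, y, z}; q there: t:F, u:F, v:T, w:T, x:T, y:T, z:T. ✗
v: successors {s, t, u, x, y}; q there: s:T, t:F, u:F, x:T, y:T. ✗
w: successors {s, t, u, v, x, y, z}; q there: s:T, t:F, u:F, v:T, x:T, y:T, z:T. ✗
x: successors {s, w}; q there: s:T, w:T. ✓
y: successors {s, t, v, y, z}; q there: s:T, t:F, v:T, y:T, z:T. ✗
z: successors {s, t, u, w, x, y, z}; q there: s:T, t:F, u:F, w:T, x:T, y:T, z:T. ✗
— 1 world.
For ◇q:
s: successors {s, t, w, x, y}; q there: s:T, t:F, w:T, x:T, y:T. ✓
t: successors {t, u, v, x, y}; q there: t:F, u:F, v:T, x:T, y:T. ✓
u: successors {t, u, v, w, x, y, z}; q there: t:F, u:F, v:T, w:T, x:T, y:T, z:T. ✓
v: successors {s, t, u, x, y}; q there: s:T, t:F, u:F, x:T, y:T. ✓
w: successors {s, t, u, v, x, y, z}; q there: s:T, t:F, u:F, v:T, x:T, y:T, z:T. ✓
x: successors {s, w}; q there: s:T, w:T. ✓
y: successors {s, t, v, y, z}; q there: s:T, t:F, v:T, y:T, z:T. ✓
z: successors {s, t, u, w, x, y, z}; q there: s:T, t:F, u:F, w:T, x:T, y:T, z:T. ✓
— 8 worlds.

1 and 8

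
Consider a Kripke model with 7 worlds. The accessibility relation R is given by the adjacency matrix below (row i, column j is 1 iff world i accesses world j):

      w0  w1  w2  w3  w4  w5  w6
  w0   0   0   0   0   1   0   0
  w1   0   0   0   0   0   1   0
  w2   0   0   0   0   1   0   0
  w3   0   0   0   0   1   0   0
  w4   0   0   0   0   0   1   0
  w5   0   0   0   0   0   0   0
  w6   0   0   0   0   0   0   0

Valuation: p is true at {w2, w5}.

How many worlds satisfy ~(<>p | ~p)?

2

w0: <>p | ~p is T. ✗
w1: <>p | ~p is T. ✗
w2: <>p | ~p is F. ✓
w3: <>p | ~p is T. ✗
w4: <>p | ~p is T. ✗
w5: <>p | ~p is F. ✓
w6: <>p | ~p is T. ✗
Satisfying worlds: {w2, w5}.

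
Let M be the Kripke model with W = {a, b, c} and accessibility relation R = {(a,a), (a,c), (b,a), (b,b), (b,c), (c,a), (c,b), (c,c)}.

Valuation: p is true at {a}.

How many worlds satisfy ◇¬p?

3

a: successors {a, c}; ¬p there: a:F, c:T. ✓
b: successors {a, b, c}; ¬p there: a:F, b:T, c:T. ✓
c: successors {a, b, c}; ¬p there: a:F, b:T, c:T. ✓
Satisfying worlds: {a, b, c}.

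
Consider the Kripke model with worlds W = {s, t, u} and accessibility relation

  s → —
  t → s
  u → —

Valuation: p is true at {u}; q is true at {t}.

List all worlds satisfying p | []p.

{s, u}

s: p is F, []p is T. ✓
t: p is F, []p is F. ✗
u: p is T, []p is T. ✓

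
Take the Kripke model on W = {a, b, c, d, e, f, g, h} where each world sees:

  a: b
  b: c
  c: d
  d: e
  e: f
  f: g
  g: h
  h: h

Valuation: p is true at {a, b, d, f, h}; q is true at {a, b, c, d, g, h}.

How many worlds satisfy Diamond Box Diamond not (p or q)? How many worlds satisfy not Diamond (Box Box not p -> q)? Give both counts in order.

For Diamond Box Diamond not (p or q):
a: successors {b}; Box Diamond not (p or q) there: b:F. ✗
b: successors {c}; Box Diamond not (p or q) there: c:T. ✓
c: successors {d}; Box Diamond not (p or q) there: d:F. ✗
d: successors {e}; Box Diamond not (p or q) there: e:F. ✗
e: successors {f}; Box Diamond not (p or q) there: f:F. ✗
f: successors {g}; Box Diamond not (p or q) there: g:F. ✗
g: successors {h}; Box Diamond not (p or q) there: h:F. ✗
h: successors {h}; Box Diamond not (p or q) there: h:F. ✗
— 1 world.
For not Diamond (Box Box not p -> q):
a: Diamond (Box Box not p -> q) is T. ✗
b: Diamond (Box Box not p -> q) is T. ✗
c: Diamond (Box Box not p -> q) is T. ✗
d: Diamond (Box Box not p -> q) is F. ✓
e: Diamond (Box Box not p -> q) is T. ✗
f: Diamond (Box Box not p -> q) is T. ✗
g: Diamond (Box Box not p -> q) is T. ✗
h: Diamond (Box Box not p -> q) is T. ✗
— 1 world.

1 and 1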